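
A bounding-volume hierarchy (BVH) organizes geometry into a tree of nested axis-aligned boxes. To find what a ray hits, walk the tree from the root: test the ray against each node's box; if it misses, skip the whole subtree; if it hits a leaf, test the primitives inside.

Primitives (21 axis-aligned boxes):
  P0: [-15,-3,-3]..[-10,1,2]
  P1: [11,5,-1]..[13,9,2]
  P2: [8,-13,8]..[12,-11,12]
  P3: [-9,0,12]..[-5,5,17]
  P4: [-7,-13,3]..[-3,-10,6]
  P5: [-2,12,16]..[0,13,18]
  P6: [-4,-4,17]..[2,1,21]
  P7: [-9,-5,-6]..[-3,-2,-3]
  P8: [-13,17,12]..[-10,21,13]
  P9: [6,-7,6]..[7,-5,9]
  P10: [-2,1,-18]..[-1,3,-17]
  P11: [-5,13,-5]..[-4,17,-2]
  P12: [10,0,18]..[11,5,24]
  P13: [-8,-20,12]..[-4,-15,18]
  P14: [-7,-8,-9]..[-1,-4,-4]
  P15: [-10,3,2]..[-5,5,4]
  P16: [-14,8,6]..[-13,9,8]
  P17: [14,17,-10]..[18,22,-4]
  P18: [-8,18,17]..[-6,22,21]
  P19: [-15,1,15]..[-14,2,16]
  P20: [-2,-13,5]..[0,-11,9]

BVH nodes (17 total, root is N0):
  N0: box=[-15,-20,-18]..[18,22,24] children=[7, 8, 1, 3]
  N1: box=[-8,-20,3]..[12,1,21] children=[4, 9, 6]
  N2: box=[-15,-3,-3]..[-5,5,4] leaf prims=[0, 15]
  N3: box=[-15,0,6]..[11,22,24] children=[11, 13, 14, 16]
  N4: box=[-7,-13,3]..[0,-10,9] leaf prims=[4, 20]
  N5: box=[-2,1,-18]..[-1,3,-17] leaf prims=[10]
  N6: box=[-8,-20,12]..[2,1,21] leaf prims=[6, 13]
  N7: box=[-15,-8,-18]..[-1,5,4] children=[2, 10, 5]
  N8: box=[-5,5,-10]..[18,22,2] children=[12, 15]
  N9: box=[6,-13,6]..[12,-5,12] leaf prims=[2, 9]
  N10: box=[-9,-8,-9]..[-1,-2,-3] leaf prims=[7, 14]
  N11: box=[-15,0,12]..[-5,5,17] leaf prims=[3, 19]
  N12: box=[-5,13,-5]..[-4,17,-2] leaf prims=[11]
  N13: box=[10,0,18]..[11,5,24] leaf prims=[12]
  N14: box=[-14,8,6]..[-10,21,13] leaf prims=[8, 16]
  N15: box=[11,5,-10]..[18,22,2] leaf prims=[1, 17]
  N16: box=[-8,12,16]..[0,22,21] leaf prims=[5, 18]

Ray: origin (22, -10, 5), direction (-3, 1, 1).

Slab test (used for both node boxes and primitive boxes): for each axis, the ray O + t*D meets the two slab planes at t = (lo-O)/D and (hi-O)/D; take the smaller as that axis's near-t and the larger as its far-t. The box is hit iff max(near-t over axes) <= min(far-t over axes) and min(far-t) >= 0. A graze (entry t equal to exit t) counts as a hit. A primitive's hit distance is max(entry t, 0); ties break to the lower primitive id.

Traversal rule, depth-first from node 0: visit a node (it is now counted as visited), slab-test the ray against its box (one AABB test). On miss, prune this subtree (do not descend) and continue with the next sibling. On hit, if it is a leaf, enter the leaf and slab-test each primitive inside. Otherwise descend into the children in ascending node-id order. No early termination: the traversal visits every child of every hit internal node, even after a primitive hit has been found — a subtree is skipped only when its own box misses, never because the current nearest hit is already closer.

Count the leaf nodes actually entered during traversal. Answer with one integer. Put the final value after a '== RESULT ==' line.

Traverse from the root:
N0 x:[4/3,37/3] y:[-10,32] z:[-23,19] -> hit [4/3,37/3], descend [1, 3, 7, 8]
  N1 x:[10/3,10] y:[-10,11] z:[-2,16] -> hit [10/3,10], descend [4, 6, 9]
    N4 x:[22/3,29/3] y:[-3,0] z:[-2,4] -> miss, prune
    N6 x:[20/3,10] y:[-10,11] z:[7,16] -> hit [7,10] leaf, test {P6(miss), P13(miss)}
    N9 x:[10/3,16/3] y:[-3,5] z:[1,7] -> hit [10/3,5] leaf, test {P2(miss), P9(miss)}
  N3 x:[11/3,37/3] y:[10,32] z:[1,19] -> hit [10,37/3], descend [11, 13, 14, 16]
    N11 x:[9,37/3] y:[10,15] z:[7,12] -> hit [10,12] leaf, test {P3@t=10, P19(miss)}
    N13 x:[11/3,4] y:[10,15] z:[13,19] -> miss, prune
    N14 x:[32/3,12] y:[18,31] z:[1,8] -> miss, prune
    N16 x:[22/3,10] y:[22,32] z:[11,16] -> miss, prune
  N7 x:[23/3,37/3] y:[2,15] z:[-23,-1] -> miss, prune
  N8 x:[4/3,9] y:[15,32] z:[-15,-3] -> miss, prune

Visited [0, 1, 4, 6, 9, 3, 11, 13, 14, 16, 7, 8]. Tests: 12 box, 3 leaf. Nearest: P3.

== RESULT ==
3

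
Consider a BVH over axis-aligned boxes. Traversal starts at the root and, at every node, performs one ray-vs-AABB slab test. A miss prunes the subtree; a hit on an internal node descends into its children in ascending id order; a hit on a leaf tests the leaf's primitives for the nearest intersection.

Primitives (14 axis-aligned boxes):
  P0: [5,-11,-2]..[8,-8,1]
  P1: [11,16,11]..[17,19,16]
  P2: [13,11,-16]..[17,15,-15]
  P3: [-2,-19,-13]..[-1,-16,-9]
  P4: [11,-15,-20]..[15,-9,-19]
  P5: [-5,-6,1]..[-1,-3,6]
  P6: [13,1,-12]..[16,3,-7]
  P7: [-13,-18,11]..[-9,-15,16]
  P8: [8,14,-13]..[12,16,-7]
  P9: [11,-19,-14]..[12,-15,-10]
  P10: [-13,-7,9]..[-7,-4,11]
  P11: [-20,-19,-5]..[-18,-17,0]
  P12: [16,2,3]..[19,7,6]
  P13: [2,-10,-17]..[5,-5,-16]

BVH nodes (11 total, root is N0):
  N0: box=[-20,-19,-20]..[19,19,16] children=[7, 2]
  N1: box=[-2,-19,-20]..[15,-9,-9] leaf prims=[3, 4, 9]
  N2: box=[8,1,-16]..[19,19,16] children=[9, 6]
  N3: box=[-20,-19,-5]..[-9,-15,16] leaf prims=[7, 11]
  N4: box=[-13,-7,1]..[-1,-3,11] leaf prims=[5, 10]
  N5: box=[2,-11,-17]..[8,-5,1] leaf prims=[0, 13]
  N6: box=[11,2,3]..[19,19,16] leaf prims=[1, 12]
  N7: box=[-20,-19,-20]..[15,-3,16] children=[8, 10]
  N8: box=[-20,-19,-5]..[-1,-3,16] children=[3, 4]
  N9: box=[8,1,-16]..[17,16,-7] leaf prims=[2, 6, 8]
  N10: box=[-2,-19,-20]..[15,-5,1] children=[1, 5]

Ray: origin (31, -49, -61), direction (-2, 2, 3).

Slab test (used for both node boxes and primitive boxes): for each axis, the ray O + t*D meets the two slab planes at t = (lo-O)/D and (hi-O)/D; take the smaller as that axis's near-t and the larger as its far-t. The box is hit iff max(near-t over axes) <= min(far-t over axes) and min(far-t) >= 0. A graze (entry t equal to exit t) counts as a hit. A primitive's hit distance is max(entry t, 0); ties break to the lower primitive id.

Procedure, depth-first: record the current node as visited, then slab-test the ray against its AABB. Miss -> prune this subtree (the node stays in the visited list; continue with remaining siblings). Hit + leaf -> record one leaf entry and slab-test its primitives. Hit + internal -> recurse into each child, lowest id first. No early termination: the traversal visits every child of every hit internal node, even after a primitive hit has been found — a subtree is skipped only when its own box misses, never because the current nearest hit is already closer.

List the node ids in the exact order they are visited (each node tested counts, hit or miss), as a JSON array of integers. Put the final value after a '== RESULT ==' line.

Traverse from the root:
N0 x:[6,51/2] y:[15,34] z:[41/3,77/3] -> hit [15,51/2], descend [2, 7]
  N2 x:[6,23/2] y:[25,34] z:[15,77/3] -> miss, prune
  N7 x:[8,51/2] y:[15,23] z:[41/3,77/3] -> hit [15,23], descend [8, 10]
    N8 x:[16,51/2] y:[15,23] z:[56/3,77/3] -> hit [56/3,23], descend [3, 4]
      N3 x:[20,51/2] y:[15,17] z:[56/3,77/3] -> miss, prune
      N4 x:[16,22] y:[21,23] z:[62/3,24] -> hit [21,22] leaf, test {P5(miss), P10(miss)}
    N10 x:[8,33/2] y:[15,22] z:[41/3,62/3] -> hit [15,33/2], descend [1, 5]
      N1 x:[8,33/2] y:[15,20] z:[41/3,52/3] -> hit [15,33/2] leaf, test {P3@t=16, P4(miss), P9(miss)}
      N5 x:[23/2,29/2] y:[19,22] z:[44/3,62/3] -> miss, prune

order=[0, 2, 7, 8, 3, 4, 10, 1, 5]  |boxes|=9  |leaves|=2  hit=P3

== RESULT ==
[0, 2, 7, 8, 3, 4, 10, 1, 5]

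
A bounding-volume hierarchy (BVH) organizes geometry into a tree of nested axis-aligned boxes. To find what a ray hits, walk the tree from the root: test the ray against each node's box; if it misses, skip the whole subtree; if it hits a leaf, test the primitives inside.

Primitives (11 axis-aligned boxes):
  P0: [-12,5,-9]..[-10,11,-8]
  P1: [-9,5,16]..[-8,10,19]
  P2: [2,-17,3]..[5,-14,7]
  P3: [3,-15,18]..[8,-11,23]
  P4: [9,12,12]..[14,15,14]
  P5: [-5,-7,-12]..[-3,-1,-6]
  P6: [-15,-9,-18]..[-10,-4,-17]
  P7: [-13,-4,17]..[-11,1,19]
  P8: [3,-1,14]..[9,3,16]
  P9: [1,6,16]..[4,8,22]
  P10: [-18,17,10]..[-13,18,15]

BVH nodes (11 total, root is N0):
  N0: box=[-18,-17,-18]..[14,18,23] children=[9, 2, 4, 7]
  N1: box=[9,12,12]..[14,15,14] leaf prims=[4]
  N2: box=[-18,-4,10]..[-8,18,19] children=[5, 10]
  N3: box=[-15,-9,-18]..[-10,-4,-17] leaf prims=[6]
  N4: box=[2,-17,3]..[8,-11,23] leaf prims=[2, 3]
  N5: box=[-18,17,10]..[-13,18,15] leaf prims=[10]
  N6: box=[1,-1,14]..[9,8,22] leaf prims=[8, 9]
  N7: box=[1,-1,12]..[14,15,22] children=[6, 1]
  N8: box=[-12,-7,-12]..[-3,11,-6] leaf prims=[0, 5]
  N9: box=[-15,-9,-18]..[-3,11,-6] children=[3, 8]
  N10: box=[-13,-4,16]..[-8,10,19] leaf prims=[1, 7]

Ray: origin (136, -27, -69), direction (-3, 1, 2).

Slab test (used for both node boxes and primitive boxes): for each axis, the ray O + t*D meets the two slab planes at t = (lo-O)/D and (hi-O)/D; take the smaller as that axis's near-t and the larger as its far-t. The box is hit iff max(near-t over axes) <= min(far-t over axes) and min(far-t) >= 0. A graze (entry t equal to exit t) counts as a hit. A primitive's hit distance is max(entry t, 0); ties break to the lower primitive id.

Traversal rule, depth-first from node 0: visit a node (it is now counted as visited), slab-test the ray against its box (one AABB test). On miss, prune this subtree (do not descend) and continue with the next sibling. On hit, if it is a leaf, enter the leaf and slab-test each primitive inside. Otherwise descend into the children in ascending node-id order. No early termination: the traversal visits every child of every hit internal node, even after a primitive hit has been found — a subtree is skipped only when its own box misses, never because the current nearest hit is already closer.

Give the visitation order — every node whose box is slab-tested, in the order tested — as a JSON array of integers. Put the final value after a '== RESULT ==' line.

Traverse from the root:
N0 x:[122/3,154/3] y:[10,45] z:[51/2,46] -> hit [122/3,45], descend [2, 4, 7, 9]
  N2 x:[48,154/3] y:[23,45] z:[79/2,44] -> miss, prune
  N4 x:[128/3,134/3] y:[10,16] z:[36,46] -> miss, prune
  N7 x:[122/3,45] y:[26,42] z:[81/2,91/2] -> hit [122/3,42], descend [1, 6]
    N1 x:[122/3,127/3] y:[39,42] z:[81/2,83/2] -> hit [122/3,83/2] leaf, test {P4@t=122/3}
    N6 x:[127/3,45] y:[26,35] z:[83/2,91/2] -> miss, prune
  N9 x:[139/3,151/3] y:[18,38] z:[51/2,63/2] -> miss, prune

Visited [0, 2, 4, 7, 1, 6, 9]. Tests: 7 box, 1 leaf. Nearest: P4.

== RESULT ==
[0, 2, 4, 7, 1, 6, 9]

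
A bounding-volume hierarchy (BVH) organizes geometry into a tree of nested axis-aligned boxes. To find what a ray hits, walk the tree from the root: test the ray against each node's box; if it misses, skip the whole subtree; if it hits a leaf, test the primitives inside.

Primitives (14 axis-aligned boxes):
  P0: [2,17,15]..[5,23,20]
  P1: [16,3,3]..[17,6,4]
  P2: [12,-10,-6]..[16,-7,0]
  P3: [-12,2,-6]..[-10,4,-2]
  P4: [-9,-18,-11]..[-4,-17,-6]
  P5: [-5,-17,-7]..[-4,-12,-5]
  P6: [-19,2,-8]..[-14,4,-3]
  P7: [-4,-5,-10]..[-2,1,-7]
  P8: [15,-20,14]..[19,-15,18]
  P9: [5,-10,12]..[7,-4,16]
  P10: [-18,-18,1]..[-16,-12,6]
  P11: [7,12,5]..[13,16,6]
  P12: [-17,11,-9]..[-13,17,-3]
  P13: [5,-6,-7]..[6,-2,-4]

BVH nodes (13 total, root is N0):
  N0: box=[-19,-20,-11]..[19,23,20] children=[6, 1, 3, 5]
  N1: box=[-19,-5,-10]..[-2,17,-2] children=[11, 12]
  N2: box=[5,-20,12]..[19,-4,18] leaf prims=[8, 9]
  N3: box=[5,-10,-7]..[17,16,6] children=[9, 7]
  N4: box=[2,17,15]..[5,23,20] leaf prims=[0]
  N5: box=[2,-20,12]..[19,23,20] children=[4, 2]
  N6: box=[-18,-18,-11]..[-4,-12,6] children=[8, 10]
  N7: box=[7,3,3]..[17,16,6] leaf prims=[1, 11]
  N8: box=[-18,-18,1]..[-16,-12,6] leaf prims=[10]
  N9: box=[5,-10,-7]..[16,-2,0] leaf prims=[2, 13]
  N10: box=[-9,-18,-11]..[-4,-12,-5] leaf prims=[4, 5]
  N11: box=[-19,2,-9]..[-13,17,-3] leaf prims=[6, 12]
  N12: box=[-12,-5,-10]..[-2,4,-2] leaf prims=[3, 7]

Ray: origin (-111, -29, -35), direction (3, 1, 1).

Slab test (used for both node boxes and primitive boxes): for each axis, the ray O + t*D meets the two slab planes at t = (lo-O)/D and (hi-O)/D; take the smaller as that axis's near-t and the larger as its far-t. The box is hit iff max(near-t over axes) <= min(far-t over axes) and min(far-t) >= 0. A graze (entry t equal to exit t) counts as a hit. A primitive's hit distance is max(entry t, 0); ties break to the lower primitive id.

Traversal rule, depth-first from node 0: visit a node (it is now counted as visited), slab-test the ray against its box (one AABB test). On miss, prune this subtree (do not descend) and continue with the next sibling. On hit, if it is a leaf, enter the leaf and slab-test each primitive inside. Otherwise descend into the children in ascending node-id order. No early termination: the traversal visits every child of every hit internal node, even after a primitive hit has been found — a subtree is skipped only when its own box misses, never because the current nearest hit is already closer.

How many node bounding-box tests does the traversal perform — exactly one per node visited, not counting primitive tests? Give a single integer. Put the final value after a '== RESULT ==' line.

Trace the traversal:
N0 x:[92/3,130/3] y:[9,52] z:[24,55] -> hit [92/3,130/3], descend [1, 3, 5, 6]
  N1 x:[92/3,109/3] y:[24,46] z:[25,33] -> hit [92/3,33], descend [11, 12]
    N11 x:[92/3,98/3] y:[31,46] z:[26,32] -> hit [31,32] leaf, test {P6@t=31, P12(miss)}
    N12 x:[33,109/3] y:[24,33] z:[25,33] -> hit [33,33] leaf, test {P3@t=33, P7(miss)}
  N3 x:[116/3,128/3] y:[19,45] z:[28,41] -> hit [116/3,41], descend [7, 9]
    N7 x:[118/3,128/3] y:[32,45] z:[38,41] -> hit [118/3,41] leaf, test {P1(miss), P11@t=41}
    N9 x:[116/3,127/3] y:[19,27] z:[28,35] -> miss, prune
  N5 x:[113/3,130/3] y:[9,52] z:[47,55] -> miss, prune
  N6 x:[31,107/3] y:[11,17] z:[24,41] -> miss, prune

Summary -> nodes [0, 1, 11, 12, 3, 7, 9, 5, 6]; box-tests=9; leaf-entries=3; first=P6

== RESULT ==
9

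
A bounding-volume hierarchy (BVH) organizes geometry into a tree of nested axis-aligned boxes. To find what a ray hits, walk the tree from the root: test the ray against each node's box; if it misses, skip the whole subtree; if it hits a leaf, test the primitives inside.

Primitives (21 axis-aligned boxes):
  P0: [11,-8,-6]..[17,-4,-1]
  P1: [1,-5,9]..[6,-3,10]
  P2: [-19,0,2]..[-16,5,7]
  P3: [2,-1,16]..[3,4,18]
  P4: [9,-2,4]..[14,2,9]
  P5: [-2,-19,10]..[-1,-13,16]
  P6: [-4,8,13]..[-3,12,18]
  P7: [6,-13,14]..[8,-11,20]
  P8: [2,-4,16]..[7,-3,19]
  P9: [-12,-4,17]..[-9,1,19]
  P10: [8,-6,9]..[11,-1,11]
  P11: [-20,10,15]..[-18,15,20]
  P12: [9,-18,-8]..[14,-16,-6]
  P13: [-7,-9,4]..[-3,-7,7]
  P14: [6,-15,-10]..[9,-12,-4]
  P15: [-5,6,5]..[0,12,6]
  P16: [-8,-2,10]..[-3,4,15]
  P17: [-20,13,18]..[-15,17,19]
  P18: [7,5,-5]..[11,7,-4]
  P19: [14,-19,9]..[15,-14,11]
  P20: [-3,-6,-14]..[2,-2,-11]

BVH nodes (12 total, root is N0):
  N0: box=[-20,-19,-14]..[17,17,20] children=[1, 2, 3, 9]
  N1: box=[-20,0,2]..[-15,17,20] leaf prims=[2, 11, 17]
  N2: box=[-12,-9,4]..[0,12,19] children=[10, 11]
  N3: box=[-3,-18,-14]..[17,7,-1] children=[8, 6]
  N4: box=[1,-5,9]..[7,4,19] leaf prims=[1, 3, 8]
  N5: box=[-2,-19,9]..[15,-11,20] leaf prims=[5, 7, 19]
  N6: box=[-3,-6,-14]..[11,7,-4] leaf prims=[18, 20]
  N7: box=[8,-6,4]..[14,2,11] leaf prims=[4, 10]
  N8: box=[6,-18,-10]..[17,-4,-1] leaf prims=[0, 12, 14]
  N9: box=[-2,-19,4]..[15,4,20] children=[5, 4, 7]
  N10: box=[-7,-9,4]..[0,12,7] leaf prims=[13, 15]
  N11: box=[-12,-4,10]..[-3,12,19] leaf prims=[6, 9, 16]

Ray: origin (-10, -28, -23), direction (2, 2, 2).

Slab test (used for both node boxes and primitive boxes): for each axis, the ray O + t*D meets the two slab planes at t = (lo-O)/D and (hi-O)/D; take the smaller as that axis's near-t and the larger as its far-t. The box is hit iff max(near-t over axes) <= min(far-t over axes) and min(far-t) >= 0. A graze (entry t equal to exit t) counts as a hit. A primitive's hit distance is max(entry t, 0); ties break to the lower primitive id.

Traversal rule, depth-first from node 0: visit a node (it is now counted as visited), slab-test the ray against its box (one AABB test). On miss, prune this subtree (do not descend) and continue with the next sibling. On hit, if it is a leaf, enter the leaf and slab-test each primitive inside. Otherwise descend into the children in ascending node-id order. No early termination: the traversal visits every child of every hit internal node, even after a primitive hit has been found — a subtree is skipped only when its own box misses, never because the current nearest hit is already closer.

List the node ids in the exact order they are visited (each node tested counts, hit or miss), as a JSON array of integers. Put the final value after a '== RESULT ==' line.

Walk:
N0 x:[-5,27/2] y:[9/2,45/2] z:[9/2,43/2] -> hit [9/2,27/2], descend [1, 2, 3, 9]
  N1 x:[-5,-5/2] y:[14,45/2] z:[25/2,43/2] -> miss, prune
  N2 x:[-1,5] y:[19/2,20] z:[27/2,21] -> miss, prune
  N3 x:[7/2,27/2] y:[5,35/2] z:[9/2,11] -> hit [5,11], descend [6, 8]
    N6 x:[7/2,21/2] y:[11,35/2] z:[9/2,19/2] -> miss, prune
    N8 x:[8,27/2] y:[5,12] z:[13/2,11] -> hit [8,11] leaf, test {P0@t=21/2, P12(miss), P14@t=8}
  N9 x:[4,25/2] y:[9/2,16] z:[27/2,43/2] -> miss, prune

Summary -> nodes [0, 1, 2, 3, 6, 8, 9]; box-tests=7; leaf-entries=1; first=P14

== RESULT ==
[0, 1, 2, 3, 6, 8, 9]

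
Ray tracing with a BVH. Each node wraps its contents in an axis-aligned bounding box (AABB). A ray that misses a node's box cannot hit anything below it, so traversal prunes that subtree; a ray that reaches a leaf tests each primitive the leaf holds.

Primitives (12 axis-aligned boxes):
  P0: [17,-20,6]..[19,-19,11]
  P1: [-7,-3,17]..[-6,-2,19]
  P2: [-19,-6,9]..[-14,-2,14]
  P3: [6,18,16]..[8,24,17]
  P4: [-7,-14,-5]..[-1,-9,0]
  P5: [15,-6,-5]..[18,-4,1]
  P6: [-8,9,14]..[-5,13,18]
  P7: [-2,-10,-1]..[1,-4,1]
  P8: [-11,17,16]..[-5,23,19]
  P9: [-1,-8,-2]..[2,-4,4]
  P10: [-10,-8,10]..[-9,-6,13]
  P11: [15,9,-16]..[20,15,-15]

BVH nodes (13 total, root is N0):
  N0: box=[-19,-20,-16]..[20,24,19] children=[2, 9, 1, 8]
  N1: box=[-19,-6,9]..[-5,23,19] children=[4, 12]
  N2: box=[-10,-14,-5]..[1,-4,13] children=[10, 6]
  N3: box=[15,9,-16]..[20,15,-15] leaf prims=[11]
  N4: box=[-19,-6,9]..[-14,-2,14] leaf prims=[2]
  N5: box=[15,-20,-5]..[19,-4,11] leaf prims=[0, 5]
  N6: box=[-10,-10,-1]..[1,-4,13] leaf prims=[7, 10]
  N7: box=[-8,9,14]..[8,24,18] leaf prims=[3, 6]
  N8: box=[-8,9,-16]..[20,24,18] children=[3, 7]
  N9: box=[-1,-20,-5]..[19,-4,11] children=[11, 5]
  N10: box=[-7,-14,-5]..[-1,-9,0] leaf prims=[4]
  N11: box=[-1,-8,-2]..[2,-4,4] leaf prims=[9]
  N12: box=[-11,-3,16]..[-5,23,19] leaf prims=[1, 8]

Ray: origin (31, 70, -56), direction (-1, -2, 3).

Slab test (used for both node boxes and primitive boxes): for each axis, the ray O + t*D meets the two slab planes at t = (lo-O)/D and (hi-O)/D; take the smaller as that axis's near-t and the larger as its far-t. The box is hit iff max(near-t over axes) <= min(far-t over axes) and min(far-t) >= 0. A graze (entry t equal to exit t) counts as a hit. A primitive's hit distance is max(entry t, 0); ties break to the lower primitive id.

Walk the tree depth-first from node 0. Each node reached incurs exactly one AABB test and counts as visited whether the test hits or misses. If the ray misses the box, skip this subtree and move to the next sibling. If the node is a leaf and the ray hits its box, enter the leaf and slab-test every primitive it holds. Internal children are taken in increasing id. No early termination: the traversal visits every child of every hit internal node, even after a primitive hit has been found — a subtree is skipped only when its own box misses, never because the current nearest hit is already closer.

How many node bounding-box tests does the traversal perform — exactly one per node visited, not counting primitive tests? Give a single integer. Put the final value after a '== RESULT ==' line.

Traverse from the root:
N0 x:[11,50] y:[23,45] z:[40/3,25] -> hit [23,25], descend [1, 2, 8, 9]
  N1 x:[36,50] y:[47/2,38] z:[65/3,25] -> miss, prune
  N2 x:[30,41] y:[37,42] z:[17,23] -> miss, prune
  N8 x:[11,39] y:[23,61/2] z:[40/3,74/3] -> hit [23,74/3], descend [3, 7]
    N3 x:[11,16] y:[55/2,61/2] z:[40/3,41/3] -> miss, prune
    N7 x:[23,39] y:[23,61/2] z:[70/3,74/3] -> hit [70/3,74/3] leaf, test {P3@t=24, P6(miss)}
  N9 x:[12,32] y:[37,45] z:[17,67/3] -> miss, prune

order=[0, 1, 2, 8, 3, 7, 9]  |boxes|=7  |leaves|=1  hit=P3

== RESULT ==
7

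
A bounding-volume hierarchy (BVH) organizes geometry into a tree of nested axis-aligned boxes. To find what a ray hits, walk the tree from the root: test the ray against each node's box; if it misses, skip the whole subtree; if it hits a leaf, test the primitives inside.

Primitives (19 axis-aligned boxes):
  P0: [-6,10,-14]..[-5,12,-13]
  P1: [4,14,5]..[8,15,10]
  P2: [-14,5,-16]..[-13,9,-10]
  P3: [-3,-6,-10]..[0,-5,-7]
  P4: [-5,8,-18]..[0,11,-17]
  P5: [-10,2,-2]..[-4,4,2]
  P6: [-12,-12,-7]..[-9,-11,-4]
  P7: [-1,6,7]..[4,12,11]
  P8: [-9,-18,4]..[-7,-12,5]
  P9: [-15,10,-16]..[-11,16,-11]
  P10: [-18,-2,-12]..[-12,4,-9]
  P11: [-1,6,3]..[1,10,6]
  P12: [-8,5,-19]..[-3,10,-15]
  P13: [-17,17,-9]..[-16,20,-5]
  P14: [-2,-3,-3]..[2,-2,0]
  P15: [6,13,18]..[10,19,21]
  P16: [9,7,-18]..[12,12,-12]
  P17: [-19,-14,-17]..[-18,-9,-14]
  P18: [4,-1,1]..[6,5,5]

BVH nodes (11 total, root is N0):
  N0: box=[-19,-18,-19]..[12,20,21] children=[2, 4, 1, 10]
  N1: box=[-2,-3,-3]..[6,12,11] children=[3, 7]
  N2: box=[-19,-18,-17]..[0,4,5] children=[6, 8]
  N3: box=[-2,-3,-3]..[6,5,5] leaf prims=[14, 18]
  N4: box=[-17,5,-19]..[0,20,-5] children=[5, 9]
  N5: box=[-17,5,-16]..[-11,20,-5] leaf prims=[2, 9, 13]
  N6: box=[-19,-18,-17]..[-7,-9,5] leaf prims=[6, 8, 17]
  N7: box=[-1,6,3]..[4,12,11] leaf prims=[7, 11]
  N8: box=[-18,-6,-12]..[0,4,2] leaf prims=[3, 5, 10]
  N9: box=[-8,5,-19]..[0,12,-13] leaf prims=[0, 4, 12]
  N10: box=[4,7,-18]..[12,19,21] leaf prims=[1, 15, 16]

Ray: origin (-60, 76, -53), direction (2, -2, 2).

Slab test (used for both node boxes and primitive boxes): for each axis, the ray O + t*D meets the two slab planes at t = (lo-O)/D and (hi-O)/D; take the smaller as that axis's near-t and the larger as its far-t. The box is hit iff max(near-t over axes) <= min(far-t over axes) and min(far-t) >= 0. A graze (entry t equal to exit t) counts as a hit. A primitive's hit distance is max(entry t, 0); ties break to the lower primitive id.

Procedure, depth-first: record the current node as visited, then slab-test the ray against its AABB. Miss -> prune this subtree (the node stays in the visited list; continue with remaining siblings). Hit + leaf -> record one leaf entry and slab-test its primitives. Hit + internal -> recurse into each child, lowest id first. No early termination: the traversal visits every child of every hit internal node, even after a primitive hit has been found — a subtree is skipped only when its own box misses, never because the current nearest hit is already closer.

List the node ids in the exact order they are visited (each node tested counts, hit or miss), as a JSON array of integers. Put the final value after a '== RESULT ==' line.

Traverse from the root:
N0 x:[41/2,36] y:[28,47] z:[17,37] -> hit [28,36], descend [1, 2, 4, 10]
  N1 x:[29,33] y:[32,79/2] z:[25,32] -> hit [32,32], descend [3, 7]
    N3 x:[29,33] y:[71/2,79/2] z:[25,29] -> miss, prune
    N7 x:[59/2,32] y:[32,35] z:[28,32] -> hit [32,32] leaf, test {P7@t=32, P11(miss)}
  N2 x:[41/2,30] y:[36,47] z:[18,29] -> miss, prune
  N4 x:[43/2,30] y:[28,71/2] z:[17,24] -> miss, prune
  N10 x:[32,36] y:[57/2,69/2] z:[35/2,37] -> hit [32,69/2] leaf, test {P1(miss), P15(miss), P16(miss)}

Visited [0, 1, 3, 7, 2, 4, 10]. Tests: 7 box, 2 leaf. Nearest: P7.

== RESULT ==
[0, 1, 3, 7, 2, 4, 10]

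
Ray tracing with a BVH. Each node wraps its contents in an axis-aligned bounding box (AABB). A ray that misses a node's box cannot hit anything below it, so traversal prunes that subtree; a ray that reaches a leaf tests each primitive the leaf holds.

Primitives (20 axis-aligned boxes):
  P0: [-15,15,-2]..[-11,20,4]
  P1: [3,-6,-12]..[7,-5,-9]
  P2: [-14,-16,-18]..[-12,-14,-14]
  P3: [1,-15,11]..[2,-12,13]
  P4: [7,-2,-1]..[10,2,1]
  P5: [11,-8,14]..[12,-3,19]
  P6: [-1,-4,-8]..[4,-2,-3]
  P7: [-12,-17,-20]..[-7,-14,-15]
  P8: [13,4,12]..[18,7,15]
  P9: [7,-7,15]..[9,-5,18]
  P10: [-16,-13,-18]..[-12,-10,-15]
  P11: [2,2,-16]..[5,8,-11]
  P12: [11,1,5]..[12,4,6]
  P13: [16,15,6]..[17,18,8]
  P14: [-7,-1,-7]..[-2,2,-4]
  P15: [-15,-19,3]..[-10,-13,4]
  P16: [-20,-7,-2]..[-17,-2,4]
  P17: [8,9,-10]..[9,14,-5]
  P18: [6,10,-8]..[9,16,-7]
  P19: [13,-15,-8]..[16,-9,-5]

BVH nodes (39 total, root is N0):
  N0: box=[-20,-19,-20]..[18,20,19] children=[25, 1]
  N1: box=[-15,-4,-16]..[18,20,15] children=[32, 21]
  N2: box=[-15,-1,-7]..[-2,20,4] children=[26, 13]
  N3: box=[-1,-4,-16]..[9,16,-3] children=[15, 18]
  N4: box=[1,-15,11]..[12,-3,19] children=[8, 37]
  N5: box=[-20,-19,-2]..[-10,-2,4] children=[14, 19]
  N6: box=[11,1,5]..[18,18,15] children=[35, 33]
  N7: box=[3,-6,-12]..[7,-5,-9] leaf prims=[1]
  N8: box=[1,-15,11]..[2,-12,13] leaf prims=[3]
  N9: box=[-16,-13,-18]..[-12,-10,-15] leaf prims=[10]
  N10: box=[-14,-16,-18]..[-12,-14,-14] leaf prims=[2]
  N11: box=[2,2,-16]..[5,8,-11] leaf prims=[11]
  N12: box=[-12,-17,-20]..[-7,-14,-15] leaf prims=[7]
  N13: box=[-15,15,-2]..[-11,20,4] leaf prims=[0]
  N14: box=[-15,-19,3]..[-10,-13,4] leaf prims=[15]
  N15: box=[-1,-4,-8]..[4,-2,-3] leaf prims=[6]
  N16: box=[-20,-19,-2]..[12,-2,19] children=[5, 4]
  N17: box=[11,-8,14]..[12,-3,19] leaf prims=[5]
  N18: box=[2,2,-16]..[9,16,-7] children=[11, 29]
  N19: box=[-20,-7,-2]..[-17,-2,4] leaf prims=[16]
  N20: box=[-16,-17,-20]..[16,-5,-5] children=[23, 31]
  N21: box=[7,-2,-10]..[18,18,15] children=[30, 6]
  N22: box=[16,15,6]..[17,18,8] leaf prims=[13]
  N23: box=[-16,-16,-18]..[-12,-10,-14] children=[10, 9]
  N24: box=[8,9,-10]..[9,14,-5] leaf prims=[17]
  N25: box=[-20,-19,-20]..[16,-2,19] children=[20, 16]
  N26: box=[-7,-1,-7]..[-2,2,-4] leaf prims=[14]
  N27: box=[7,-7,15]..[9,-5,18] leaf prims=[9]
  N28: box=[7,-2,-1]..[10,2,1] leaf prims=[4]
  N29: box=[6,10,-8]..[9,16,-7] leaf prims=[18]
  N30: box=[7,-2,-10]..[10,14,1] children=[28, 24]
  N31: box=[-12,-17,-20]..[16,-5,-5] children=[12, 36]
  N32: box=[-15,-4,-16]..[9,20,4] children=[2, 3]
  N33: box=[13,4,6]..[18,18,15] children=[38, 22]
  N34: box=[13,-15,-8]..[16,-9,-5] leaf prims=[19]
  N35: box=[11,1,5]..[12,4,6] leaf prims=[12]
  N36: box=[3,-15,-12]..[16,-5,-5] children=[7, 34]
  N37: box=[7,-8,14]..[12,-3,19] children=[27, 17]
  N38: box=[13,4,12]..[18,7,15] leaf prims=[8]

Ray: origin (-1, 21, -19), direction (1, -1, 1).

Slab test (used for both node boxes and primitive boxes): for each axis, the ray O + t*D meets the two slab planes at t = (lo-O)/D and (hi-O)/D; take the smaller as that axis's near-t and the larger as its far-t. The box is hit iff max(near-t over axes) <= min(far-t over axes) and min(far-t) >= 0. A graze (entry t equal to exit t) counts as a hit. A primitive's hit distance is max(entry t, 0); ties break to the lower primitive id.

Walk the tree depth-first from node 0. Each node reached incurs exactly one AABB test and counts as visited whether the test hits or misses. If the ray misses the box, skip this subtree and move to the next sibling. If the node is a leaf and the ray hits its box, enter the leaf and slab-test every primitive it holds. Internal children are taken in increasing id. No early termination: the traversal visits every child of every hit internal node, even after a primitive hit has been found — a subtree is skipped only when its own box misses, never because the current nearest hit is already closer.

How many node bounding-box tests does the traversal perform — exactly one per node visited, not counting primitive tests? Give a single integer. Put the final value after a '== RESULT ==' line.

Traverse from the root:
N0 x:[-19,19] y:[1,40] z:[-1,38] -> hit [1,19], descend [1, 25]
  N1 x:[-14,19] y:[1,25] z:[3,34] -> hit [3,19], descend [21, 32]
    N21 x:[8,19] y:[3,23] z:[9,34] -> hit [9,19], descend [6, 30]
      N6 x:[12,19] y:[3,20] z:[24,34] -> miss, prune
      N30 x:[8,11] y:[7,23] z:[9,20] -> hit [9,11], descend [24, 28]
        N24 x:[9,10] y:[7,12] z:[9,14] -> hit [9,10] leaf, test {P17@t=9}
        N28 x:[8,11] y:[19,23] z:[18,20] -> miss, prune
    N32 x:[-14,10] y:[1,25] z:[3,23] -> hit [3,10], descend [2, 3]
      N2 x:[-14,-1] y:[1,22] z:[12,23] -> miss, prune
      N3 x:[0,10] y:[5,25] z:[3,16] -> hit [5,10], descend [15, 18]
        N15 x:[0,5] y:[23,25] z:[11,16] -> miss, prune
        N18 x:[3,10] y:[5,19] z:[3,12] -> hit [5,10], descend [11, 29]
          N11 x:[3,6] y:[13,19] z:[3,8] -> miss, prune
          N29 x:[7,10] y:[5,11] z:[11,12] -> miss, prune
  N25 x:[-19,17] y:[23,40] z:[-1,38] -> miss, prune

15 AABB tests over nodes [0, 1, 21, 6, 30, 24, 28, 32, 2, 3, 15, 18, 11, 29, 25]; 1 leaf entered; closest P17.

== RESULT ==
15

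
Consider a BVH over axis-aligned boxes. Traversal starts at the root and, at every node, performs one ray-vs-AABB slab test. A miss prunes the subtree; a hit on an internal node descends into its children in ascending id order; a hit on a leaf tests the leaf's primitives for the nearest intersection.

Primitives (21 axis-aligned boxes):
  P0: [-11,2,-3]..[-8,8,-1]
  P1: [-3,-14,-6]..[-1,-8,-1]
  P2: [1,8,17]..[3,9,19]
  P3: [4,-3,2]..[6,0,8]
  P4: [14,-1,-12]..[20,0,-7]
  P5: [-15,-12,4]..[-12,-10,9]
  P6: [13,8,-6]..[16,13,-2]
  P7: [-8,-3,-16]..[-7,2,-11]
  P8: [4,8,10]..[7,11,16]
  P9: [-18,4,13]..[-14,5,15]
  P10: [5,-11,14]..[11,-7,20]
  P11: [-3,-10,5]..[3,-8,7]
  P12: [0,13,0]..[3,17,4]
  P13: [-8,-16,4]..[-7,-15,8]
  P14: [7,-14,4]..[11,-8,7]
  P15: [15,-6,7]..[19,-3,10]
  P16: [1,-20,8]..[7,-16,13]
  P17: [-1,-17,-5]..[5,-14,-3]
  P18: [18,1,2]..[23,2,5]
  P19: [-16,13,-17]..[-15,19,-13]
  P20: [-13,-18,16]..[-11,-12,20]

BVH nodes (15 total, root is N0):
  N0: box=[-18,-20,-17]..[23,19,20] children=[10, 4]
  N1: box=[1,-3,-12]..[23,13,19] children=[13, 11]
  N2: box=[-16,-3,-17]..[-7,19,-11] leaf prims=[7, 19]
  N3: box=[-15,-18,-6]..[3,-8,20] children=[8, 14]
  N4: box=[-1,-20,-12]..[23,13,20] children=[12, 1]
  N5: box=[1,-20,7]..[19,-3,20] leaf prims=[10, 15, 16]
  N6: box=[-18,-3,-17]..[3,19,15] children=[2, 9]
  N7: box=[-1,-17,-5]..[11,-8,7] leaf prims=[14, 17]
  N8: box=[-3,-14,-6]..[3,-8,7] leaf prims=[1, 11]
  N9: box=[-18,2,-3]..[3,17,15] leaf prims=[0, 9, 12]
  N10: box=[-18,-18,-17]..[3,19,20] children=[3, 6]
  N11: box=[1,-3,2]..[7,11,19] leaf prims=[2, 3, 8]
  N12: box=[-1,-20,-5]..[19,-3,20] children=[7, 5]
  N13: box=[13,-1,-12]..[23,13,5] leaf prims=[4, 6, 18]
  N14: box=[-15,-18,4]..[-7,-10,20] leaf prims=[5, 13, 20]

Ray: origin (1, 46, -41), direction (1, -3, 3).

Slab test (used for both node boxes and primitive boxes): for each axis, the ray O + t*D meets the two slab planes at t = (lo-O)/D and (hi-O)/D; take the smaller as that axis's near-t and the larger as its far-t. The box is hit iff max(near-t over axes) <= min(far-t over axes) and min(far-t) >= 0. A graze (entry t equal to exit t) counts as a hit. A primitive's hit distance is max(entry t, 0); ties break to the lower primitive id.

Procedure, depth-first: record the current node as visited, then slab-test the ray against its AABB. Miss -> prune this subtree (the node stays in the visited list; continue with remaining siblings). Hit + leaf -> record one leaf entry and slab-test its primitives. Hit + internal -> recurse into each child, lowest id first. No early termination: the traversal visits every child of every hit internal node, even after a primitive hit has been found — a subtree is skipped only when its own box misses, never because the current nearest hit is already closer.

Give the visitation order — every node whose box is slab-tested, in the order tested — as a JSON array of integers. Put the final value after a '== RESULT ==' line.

Walk:
N0 x:[-19,22] y:[9,22] z:[8,61/3] -> hit [9,61/3], descend [4, 10]
  N4 x:[-2,22] y:[11,22] z:[29/3,61/3] -> hit [11,61/3], descend [1, 12]
    N1 x:[0,22] y:[11,49/3] z:[29/3,20] -> hit [11,49/3], descend [11, 13]
      N11 x:[0,6] y:[35/3,49/3] z:[43/3,20] -> miss, prune
      N13 x:[12,22] y:[11,47/3] z:[29/3,46/3] -> hit [12,46/3] leaf, test {P4(miss), P6@t=12, P18(miss)}
    N12 x:[-2,18] y:[49/3,22] z:[12,61/3] -> hit [49/3,18], descend [5, 7]
      N5 x:[0,18] y:[49/3,22] z:[16,61/3] -> hit [49/3,18] leaf, test {P10(miss), P15@t=49/3, P16(miss)}
      N7 x:[-2,10] y:[18,21] z:[12,16] -> miss, prune
  N10 x:[-19,2] y:[9,64/3] z:[8,61/3] -> miss, prune

Visited [0, 4, 1, 11, 13, 12, 5, 7, 10]. Tests: 9 box, 2 leaf. Nearest: P6.

== RESULT ==
[0, 4, 1, 11, 13, 12, 5, 7, 10]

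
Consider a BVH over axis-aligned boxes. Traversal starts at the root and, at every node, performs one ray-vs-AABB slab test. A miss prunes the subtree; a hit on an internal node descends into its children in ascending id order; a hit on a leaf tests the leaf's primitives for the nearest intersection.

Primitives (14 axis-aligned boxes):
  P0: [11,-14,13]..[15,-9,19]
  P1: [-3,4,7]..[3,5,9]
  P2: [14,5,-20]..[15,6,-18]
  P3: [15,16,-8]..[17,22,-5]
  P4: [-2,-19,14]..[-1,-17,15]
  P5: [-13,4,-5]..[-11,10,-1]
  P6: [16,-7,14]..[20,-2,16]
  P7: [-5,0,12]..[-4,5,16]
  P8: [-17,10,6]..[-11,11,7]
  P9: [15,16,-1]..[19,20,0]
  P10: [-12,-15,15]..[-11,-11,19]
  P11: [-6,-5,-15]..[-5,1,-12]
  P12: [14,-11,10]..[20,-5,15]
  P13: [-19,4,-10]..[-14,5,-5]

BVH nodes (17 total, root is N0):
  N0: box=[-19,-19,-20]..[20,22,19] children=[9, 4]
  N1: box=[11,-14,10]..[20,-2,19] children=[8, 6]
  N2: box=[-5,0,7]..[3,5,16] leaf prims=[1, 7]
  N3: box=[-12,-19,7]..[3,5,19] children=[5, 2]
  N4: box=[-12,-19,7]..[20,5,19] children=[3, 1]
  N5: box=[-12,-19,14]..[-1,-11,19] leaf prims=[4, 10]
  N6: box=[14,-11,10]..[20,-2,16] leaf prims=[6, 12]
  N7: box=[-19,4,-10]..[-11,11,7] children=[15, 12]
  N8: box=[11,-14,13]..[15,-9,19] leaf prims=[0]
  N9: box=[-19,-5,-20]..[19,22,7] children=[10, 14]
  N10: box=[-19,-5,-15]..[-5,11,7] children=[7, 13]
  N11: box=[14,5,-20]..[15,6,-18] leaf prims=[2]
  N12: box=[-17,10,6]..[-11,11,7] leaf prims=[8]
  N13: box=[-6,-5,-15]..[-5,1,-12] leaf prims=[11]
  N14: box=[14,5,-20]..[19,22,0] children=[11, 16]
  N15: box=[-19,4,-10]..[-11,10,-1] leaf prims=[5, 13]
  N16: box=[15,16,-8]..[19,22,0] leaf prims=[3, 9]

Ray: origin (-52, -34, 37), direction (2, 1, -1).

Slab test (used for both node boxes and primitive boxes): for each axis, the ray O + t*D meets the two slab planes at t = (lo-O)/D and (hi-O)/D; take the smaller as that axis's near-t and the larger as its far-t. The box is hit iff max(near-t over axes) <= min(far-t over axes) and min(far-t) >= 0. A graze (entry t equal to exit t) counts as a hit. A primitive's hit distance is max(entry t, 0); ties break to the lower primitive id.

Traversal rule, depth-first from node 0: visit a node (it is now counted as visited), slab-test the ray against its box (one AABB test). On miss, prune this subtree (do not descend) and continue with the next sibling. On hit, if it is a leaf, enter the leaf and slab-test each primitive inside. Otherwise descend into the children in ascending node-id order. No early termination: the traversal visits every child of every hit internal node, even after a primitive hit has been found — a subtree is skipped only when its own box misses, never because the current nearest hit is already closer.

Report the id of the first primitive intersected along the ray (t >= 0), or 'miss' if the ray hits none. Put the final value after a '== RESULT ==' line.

Walk:
N0 x:[33/2,36] y:[15,56] z:[18,57] -> hit [18,36], descend [4, 9]
  N4 x:[20,36] y:[15,39] z:[18,30] -> hit [20,30], descend [1, 3]
    N1 x:[63/2,36] y:[20,32] z:[18,27] -> miss, prune
    N3 x:[20,55/2] y:[15,39] z:[18,30] -> hit [20,55/2], descend [2, 5]
      N2 x:[47/2,55/2] y:[34,39] z:[21,30] -> miss, prune
      N5 x:[20,51/2] y:[15,23] z:[18,23] -> hit [20,23] leaf, test {P4(miss), P10@t=20}
  N9 x:[33/2,71/2] y:[29,56] z:[30,57] -> hit [30,71/2], descend [10, 14]
    N10 x:[33/2,47/2] y:[29,45] z:[30,52] -> miss, prune
    N14 x:[33,71/2] y:[39,56] z:[37,57] -> miss, prune

9 AABB tests over nodes [0, 4, 1, 3, 2, 5, 9, 10, 14]; 1 leaf entered; closest P10.

== RESULT ==
10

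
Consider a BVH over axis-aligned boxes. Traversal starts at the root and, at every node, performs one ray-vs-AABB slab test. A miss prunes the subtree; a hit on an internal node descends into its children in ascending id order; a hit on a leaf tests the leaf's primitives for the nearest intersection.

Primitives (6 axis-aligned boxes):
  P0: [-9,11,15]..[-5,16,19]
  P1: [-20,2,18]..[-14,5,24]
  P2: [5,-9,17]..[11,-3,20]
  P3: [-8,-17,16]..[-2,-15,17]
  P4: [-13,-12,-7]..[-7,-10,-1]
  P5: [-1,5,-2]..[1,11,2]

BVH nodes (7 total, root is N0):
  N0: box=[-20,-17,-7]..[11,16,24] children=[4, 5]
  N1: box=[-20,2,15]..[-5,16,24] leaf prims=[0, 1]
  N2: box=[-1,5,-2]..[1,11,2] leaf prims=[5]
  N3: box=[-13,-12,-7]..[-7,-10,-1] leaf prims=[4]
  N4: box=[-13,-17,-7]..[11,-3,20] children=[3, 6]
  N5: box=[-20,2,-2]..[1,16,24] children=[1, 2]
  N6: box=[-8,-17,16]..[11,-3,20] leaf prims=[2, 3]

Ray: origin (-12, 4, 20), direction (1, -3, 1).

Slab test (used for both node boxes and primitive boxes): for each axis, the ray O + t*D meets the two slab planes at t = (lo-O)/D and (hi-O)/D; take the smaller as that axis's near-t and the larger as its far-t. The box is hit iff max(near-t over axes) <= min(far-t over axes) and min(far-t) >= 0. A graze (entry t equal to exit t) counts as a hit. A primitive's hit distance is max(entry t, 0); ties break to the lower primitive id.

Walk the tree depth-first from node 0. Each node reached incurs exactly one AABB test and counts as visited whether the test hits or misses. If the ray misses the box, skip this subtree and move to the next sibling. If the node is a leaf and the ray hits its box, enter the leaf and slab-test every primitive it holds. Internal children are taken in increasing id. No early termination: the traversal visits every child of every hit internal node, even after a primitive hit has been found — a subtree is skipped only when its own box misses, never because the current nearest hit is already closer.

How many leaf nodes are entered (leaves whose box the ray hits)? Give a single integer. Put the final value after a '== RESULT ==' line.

Walk:
N0 x:[-8,23] y:[-4,7] z:[-27,4] -> hit [-4,4], descend [4, 5]
  N4 x:[-1,23] y:[7/3,7] z:[-27,0] -> miss, prune
  N5 x:[-8,13] y:[-4,2/3] z:[-22,4] -> hit [-4,2/3], descend [1, 2]
    N1 x:[-8,7] y:[-4,2/3] z:[-5,4] -> hit [-4,2/3] leaf, test {P0(miss), P1(miss)}
    N2 x:[11,13] y:[-7/3,-1/3] z:[-22,-18] -> miss, prune

5 AABB tests over nodes [0, 4, 5, 1, 2]; 1 leaf entered; closest miss.

== RESULT ==
1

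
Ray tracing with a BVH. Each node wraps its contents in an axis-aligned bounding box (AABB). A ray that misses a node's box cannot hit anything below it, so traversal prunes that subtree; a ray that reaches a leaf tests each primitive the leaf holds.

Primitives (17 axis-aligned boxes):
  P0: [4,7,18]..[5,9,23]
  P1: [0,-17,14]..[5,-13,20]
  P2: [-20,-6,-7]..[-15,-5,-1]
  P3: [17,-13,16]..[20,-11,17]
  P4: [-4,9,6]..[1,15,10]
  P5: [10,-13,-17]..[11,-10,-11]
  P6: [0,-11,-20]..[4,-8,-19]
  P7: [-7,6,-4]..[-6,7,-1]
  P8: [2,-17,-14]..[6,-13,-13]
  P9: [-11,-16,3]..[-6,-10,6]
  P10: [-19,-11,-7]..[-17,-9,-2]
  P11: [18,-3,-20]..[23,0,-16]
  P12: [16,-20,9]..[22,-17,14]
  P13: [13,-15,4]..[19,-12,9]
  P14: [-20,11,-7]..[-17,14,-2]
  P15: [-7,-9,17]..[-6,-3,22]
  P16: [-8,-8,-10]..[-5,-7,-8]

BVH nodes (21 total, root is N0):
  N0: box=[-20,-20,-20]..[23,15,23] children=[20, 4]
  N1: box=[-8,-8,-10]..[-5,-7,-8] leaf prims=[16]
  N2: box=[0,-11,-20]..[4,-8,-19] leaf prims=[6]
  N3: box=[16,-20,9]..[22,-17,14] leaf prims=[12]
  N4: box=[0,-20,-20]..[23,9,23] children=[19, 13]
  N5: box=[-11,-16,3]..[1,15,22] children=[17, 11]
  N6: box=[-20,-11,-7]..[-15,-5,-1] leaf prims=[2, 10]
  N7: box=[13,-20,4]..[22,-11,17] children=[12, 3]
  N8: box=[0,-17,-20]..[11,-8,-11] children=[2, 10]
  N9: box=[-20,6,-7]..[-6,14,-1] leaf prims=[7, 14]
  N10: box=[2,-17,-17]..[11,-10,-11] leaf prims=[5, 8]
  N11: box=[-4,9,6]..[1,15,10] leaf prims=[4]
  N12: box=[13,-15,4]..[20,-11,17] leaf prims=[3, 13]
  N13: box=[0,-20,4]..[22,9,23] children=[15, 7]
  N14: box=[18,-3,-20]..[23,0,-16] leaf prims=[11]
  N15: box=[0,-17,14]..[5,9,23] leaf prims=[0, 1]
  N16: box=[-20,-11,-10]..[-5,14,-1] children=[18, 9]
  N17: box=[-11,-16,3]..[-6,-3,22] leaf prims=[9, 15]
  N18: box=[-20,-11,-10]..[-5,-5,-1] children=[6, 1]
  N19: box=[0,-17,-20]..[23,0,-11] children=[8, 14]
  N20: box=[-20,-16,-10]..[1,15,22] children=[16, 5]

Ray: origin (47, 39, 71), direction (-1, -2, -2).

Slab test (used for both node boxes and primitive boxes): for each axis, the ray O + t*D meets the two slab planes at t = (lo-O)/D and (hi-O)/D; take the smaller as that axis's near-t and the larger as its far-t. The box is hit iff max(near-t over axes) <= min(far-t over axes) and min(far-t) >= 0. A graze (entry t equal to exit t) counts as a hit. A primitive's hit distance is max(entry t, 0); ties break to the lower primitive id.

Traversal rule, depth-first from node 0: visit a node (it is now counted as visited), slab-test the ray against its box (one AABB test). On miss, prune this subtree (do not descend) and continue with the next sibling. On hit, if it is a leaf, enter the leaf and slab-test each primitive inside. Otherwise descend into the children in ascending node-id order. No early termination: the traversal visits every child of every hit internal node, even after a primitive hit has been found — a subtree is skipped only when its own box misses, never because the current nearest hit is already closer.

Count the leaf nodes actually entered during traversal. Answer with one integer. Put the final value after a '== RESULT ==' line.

Trace the traversal:
N0 x:[24,67] y:[12,59/2] z:[24,91/2] -> hit [24,59/2], descend [4, 20]
  N4 x:[24,47] y:[15,59/2] z:[24,91/2] -> hit [24,59/2], descend [13, 19]
    N13 x:[25,47] y:[15,59/2] z:[24,67/2] -> hit [25,59/2], descend [7, 15]
      N7 x:[25,34] y:[25,59/2] z:[27,67/2] -> hit [27,59/2], descend [3, 12]
        N3 x:[25,31] y:[28,59/2] z:[57/2,31] -> hit [57/2,59/2] leaf, test {P12@t=57/2}
        N12 x:[27,34] y:[25,27] z:[27,67/2] -> hit [27,27] leaf, test {P3(miss), P13(miss)}
      N15 x:[42,47] y:[15,28] z:[24,57/2] -> miss, prune
    N19 x:[24,47] y:[39/2,28] z:[41,91/2] -> miss, prune
  N20 x:[46,67] y:[12,55/2] z:[49/2,81/2] -> miss, prune

9 AABB tests over nodes [0, 4, 13, 7, 3, 12, 15, 19, 20]; 2 leaves entered; closest P12.

== RESULT ==
2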